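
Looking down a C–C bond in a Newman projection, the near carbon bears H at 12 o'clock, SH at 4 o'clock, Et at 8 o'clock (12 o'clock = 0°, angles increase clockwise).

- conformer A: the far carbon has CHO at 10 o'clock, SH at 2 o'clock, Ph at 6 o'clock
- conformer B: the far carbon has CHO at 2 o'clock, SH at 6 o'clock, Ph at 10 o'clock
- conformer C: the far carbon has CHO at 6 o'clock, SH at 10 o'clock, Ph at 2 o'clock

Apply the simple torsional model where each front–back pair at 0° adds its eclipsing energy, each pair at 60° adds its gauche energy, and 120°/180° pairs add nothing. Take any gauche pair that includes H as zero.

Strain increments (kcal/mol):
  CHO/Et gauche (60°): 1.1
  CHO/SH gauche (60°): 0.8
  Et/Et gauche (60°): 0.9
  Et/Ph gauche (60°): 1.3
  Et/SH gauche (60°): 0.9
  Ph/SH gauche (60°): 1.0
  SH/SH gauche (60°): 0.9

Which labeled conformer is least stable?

A

A (staggered): SH–SH gauche, SH–Ph gauche, Et–CHO gauche, Et–Ph gauche; 0.9 + 1.0 + 1.1 + 1.3 = 4.3 kcal/mol.
B (staggered): SH–CHO gauche, SH–SH gauche, Et–SH gauche, Et–Ph gauche; 0.8 + 0.9 + 0.9 + 1.3 = 3.9 kcal/mol.
C (staggered): SH–CHO gauche, SH–Ph gauche, Et–CHO gauche, Et–SH gauche; 0.8 + 1.0 + 1.1 + 0.9 = 3.8 kcal/mol.
A has the highest total (4.3 kcal/mol).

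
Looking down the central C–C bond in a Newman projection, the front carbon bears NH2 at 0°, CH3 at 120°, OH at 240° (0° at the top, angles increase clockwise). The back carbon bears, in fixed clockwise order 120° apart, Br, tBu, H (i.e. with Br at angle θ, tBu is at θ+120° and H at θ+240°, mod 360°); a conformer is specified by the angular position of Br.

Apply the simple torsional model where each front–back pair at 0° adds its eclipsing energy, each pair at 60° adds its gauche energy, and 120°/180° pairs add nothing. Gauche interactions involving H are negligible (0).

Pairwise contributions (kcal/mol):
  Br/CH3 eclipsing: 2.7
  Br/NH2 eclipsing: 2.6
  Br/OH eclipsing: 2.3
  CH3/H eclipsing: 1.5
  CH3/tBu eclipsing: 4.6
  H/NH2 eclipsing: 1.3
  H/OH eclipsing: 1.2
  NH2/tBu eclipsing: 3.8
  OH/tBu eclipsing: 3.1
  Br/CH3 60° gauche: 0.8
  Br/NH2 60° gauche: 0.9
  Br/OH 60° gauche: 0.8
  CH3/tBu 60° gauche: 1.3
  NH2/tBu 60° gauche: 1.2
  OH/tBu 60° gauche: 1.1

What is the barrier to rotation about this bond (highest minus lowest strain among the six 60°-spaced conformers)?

Br at 0° is eclipsed. NH2 at 0° is eclipsed with Br at 0° (2.6); CH3 at 120° is eclipsed with tBu at 120° (4.6); OH at 240° is eclipsed with H at 240° (1.2). Total 8.4 kcal/mol.
Br at 60° is staggered. NH2 at 0° is gauche with Br at 60° (0.9); CH3 at 120° is gauche with Br at 60° (0.8); CH3 at 120° is gauche with tBu at 180° (1.3); OH at 240° is gauche with tBu at 180° (1.1). Total 4.1 kcal/mol.
Br at 120° is eclipsed. NH2 at 0° is eclipsed with H at 0° (1.3); CH3 at 120° is eclipsed with Br at 120° (2.7); OH at 240° is eclipsed with tBu at 240° (3.1). Total 7.1 kcal/mol.
Br at 180° is staggered. NH2 at 0° is gauche with tBu at 300° (1.2); CH3 at 120° is gauche with Br at 180° (0.8); OH at 240° is gauche with Br at 180° (0.8); OH at 240° is gauche with tBu at 300° (1.1). Total 3.9 kcal/mol.
Br at 240° is eclipsed. NH2 at 0° is eclipsed with tBu at 0° (3.8); CH3 at 120° is eclipsed with H at 120° (1.5); OH at 240° is eclipsed with Br at 240° (2.3). Total 7.6 kcal/mol.
Br at 300° is staggered. NH2 at 0° is gauche with Br at 300° (0.9); NH2 at 0° is gauche with tBu at 60° (1.2); CH3 at 120° is gauche with tBu at 60° (1.3); OH at 240° is gauche with Br at 300° (0.8). Total 4.2 kcal/mol.
Max at 0° (8.4 kcal/mol), min at 180° (3.9 kcal/mol); barrier = 4.5 kcal/mol.

4.5 kcal/mol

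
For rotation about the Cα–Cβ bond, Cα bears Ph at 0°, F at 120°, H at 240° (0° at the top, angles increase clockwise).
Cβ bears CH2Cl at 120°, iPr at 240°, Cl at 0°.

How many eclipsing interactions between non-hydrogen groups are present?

Non-H eclipsing pairs: Ph(0°)/Cl(0°); F(120°)/CH2Cl(120°) — 2 interactions.

2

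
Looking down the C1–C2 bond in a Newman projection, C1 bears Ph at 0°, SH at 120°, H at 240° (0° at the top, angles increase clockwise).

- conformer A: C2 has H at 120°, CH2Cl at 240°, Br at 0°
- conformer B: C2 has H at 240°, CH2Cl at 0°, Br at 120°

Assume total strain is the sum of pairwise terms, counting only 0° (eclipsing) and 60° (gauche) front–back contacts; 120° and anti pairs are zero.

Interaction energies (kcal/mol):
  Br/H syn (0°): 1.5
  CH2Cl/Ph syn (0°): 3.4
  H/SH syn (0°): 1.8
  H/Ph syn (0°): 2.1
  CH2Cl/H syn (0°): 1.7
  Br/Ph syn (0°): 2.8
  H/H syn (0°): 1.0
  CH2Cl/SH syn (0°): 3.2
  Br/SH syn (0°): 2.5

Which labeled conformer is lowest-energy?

A

A (eclipsed): Ph(0°)/Br(0°) eclipsed 2.8; SH(120°)/H(120°) eclipsed 1.8; H(240°)/CH2Cl(240°) eclipsed 1.7 → 6.3 kcal/mol.
B (eclipsed): Ph(0°)/CH2Cl(0°) eclipsed 3.4; SH(120°)/Br(120°) eclipsed 2.5; H(240°)/H(240°) eclipsed 1.0 → 6.9 kcal/mol.
A has the lowest total (6.3 kcal/mol).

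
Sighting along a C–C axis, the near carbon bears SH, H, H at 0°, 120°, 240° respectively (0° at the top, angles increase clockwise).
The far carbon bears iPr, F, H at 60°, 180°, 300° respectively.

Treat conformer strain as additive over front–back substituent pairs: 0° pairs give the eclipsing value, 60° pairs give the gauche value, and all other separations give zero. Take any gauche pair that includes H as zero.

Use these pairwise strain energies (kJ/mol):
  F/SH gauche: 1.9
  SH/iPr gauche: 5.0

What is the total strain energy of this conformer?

5.0 kJ/mol

This conformer (staggered): SH(0°)/iPr(60°) gauche 5.0 → 5.0 kJ/mol.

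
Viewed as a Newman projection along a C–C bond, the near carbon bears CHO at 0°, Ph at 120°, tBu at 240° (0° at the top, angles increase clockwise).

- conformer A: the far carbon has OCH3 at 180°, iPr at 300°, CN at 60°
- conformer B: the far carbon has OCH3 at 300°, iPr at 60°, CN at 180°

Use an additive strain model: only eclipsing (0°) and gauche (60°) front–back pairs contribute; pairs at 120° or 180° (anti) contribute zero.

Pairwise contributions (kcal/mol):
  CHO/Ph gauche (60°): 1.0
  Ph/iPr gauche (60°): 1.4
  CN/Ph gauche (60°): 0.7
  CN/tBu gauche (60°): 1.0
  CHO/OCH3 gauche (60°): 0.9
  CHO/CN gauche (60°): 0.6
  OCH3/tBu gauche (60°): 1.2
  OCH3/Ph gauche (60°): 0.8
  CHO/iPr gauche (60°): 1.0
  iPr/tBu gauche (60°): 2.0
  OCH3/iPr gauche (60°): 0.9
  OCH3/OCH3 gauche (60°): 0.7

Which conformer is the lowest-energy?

B

A (staggered): CHO–iPr gauche, CHO–CN gauche, Ph–OCH3 gauche, Ph–CN gauche, tBu–OCH3 gauche, tBu–iPr gauche; 1.0 + 0.6 + 0.8 + 0.7 + 1.2 + 2.0 = 6.3 kcal/mol.
B (staggered): CHO–OCH3 gauche, CHO–iPr gauche, Ph–iPr gauche, Ph–CN gauche, tBu–OCH3 gauche, tBu–CN gauche; 0.9 + 1.0 + 1.4 + 0.7 + 1.2 + 1.0 = 6.2 kcal/mol.
B has the lowest total (6.2 kcal/mol).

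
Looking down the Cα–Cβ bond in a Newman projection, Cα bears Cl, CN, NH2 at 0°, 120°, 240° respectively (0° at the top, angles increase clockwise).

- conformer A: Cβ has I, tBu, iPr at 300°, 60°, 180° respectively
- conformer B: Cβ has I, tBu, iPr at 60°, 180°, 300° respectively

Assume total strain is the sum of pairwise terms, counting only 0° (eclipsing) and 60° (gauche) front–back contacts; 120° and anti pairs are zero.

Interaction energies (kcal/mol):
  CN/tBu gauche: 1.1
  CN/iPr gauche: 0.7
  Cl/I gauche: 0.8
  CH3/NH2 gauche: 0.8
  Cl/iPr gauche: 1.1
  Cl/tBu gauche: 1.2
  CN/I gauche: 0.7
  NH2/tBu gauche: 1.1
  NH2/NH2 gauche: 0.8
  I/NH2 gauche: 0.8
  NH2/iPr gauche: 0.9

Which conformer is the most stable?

A

A (staggered): Cl–I gauche, Cl–tBu gauche, CN–tBu gauche, CN–iPr gauche, NH2–I gauche, NH2–iPr gauche; 0.8 + 1.2 + 1.1 + 0.7 + 0.8 + 0.9 = 5.5 kcal/mol.
B (staggered): Cl–I gauche, Cl–iPr gauche, CN–I gauche, CN–tBu gauche, NH2–tBu gauche, NH2–iPr gauche; 0.8 + 1.1 + 0.7 + 1.1 + 1.1 + 0.9 = 5.7 kcal/mol.
A has the lowest total (5.5 kcal/mol).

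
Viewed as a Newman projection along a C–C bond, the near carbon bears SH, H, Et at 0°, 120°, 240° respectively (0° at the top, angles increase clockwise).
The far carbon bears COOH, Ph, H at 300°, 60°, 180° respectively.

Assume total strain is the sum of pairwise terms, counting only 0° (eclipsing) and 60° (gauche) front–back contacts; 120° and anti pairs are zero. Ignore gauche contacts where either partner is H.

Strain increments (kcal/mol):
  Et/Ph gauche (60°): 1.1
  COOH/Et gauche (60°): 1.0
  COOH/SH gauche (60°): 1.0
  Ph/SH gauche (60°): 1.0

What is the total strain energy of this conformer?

3.0 kcal/mol

This conformer (staggered): SH–COOH gauche, SH–Ph gauche, Et–COOH gauche; 1.0 + 1.0 + 1.0 = 3.0 kcal/mol.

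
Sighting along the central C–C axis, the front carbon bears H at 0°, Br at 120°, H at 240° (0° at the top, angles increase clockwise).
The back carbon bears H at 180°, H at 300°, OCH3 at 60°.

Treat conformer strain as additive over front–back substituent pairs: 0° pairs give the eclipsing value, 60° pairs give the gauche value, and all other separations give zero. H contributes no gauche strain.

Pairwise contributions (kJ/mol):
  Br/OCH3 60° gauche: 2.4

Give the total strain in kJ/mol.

2.4 kJ/mol

This conformer (staggered): Br–OCH3 gauche; 2.4 = 2.4 kJ/mol.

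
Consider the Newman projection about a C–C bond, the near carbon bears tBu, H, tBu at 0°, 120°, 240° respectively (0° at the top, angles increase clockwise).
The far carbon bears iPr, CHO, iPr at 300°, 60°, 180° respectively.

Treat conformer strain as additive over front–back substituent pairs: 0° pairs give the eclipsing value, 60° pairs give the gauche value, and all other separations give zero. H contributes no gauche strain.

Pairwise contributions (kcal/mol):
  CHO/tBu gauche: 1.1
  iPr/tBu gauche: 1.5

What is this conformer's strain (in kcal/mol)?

5.6 kcal/mol

This conformer is staggered. tBu at 0° is gauche with iPr at 300° (1.5); tBu at 0° is gauche with CHO at 60° (1.1); tBu at 240° is gauche with iPr at 300° (1.5); tBu at 240° is gauche with iPr at 180° (1.5). Total 5.6 kcal/mol.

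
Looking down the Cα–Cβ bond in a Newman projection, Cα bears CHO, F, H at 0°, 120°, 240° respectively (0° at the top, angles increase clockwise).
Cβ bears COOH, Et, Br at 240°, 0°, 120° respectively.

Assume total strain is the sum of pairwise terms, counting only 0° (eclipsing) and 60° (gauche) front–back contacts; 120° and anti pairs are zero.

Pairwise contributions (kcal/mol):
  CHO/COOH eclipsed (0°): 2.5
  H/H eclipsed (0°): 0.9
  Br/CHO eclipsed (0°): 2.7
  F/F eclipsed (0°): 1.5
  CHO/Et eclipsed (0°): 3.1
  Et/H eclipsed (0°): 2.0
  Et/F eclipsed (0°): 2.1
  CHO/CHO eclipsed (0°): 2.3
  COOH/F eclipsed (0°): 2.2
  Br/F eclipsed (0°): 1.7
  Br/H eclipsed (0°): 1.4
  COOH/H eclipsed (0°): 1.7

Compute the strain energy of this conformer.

This conformer (eclipsed): CHO–Et eclipsed, F–Br eclipsed, H–COOH eclipsed; 3.1 + 1.7 + 1.7 = 6.5 kcal/mol.

6.5 kcal/mol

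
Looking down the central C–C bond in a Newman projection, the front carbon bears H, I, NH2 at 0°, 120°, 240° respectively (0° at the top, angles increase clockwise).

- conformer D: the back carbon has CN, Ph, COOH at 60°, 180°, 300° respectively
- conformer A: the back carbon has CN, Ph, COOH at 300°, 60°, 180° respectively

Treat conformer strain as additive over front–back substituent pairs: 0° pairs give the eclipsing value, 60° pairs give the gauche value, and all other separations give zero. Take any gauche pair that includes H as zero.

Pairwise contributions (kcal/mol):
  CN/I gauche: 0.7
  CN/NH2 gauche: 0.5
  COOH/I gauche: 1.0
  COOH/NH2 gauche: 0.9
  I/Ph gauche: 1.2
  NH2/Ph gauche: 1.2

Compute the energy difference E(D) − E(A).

+0.4 kcal/mol

D is staggered. I at 120° is gauche with CN at 60° (0.7); I at 120° is gauche with Ph at 180° (1.2); NH2 at 240° is gauche with Ph at 180° (1.2); NH2 at 240° is gauche with COOH at 300° (0.9). Total 4.0 kcal/mol.
A is staggered. I at 120° is gauche with Ph at 60° (1.2); I at 120° is gauche with COOH at 180° (1.0); NH2 at 240° is gauche with CN at 300° (0.5); NH2 at 240° is gauche with COOH at 180° (0.9). Total 3.6 kcal/mol.
E(D) − E(A) = 4.0 − 3.6 = +0.4 kcal/mol.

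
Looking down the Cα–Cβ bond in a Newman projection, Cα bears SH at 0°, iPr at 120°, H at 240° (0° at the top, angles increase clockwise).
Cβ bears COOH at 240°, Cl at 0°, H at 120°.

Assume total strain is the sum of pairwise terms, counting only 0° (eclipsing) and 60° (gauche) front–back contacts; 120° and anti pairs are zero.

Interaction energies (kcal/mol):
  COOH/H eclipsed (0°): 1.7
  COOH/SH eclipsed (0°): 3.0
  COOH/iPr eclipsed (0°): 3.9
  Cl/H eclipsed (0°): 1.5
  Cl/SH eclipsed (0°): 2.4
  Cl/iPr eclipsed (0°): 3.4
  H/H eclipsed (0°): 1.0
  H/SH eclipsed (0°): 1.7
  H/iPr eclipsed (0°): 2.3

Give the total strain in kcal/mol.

6.4 kcal/mol

This conformer (eclipsed): SH(0°)/Cl(0°) eclipsed 2.4; iPr(120°)/H(120°) eclipsed 2.3; H(240°)/COOH(240°) eclipsed 1.7 → 6.4 kcal/mol.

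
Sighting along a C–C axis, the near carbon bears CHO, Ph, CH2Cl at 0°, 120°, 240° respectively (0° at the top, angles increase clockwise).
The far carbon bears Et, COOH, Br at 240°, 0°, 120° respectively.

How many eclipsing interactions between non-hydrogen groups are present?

3

Non-H eclipsing pairs: CHO(0°)/COOH(0°); Ph(120°)/Br(120°); CH2Cl(240°)/Et(240°) — 3 interactions.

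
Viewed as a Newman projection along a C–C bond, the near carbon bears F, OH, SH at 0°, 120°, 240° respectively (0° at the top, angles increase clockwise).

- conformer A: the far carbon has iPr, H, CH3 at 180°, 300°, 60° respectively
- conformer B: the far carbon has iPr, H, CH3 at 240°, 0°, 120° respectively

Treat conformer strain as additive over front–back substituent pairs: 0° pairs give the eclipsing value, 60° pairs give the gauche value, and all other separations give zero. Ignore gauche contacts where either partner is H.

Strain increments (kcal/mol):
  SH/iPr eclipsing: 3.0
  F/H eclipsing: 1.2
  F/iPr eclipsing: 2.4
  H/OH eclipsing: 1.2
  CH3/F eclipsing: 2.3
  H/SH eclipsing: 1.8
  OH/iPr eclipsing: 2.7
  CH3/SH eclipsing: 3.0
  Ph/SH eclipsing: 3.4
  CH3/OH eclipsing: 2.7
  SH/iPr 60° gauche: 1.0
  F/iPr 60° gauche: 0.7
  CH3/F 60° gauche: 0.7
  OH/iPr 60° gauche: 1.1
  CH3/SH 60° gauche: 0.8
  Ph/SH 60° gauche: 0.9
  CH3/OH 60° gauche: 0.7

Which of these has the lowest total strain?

A

A (staggered): F(0°)/CH3(60°) gauche 0.7; OH(120°)/iPr(180°) gauche 1.1; OH(120°)/CH3(60°) gauche 0.7; SH(240°)/iPr(180°) gauche 1.0 → 3.5 kcal/mol.
B (eclipsed): F(0°)/H(0°) eclipsed 1.2; OH(120°)/CH3(120°) eclipsed 2.7; SH(240°)/iPr(240°) eclipsed 3.0 → 6.9 kcal/mol.
A has the lowest total (3.5 kcal/mol).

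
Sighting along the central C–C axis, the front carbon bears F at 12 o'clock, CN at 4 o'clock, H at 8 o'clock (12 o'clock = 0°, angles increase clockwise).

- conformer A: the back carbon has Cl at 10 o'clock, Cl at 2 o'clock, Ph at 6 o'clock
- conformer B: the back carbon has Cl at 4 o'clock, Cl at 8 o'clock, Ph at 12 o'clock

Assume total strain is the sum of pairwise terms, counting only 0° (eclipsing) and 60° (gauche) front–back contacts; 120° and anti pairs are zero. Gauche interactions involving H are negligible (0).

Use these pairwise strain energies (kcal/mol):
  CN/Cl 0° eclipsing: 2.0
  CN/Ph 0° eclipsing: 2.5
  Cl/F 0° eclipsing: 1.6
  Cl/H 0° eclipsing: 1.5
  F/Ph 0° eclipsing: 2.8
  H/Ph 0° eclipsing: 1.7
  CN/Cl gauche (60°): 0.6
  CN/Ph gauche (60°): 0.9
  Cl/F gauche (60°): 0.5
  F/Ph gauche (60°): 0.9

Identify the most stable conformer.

A (staggered): F(0°)/Cl(300°) gauche 0.5; F(0°)/Cl(60°) gauche 0.5; CN(120°)/Cl(60°) gauche 0.6; CN(120°)/Ph(180°) gauche 0.9 → 2.5 kcal/mol.
B (eclipsed): F(0°)/Ph(0°) eclipsed 2.8; CN(120°)/Cl(120°) eclipsed 2.0; H(240°)/Cl(240°) eclipsed 1.5 → 6.3 kcal/mol.
A has the lowest total (2.5 kcal/mol).

A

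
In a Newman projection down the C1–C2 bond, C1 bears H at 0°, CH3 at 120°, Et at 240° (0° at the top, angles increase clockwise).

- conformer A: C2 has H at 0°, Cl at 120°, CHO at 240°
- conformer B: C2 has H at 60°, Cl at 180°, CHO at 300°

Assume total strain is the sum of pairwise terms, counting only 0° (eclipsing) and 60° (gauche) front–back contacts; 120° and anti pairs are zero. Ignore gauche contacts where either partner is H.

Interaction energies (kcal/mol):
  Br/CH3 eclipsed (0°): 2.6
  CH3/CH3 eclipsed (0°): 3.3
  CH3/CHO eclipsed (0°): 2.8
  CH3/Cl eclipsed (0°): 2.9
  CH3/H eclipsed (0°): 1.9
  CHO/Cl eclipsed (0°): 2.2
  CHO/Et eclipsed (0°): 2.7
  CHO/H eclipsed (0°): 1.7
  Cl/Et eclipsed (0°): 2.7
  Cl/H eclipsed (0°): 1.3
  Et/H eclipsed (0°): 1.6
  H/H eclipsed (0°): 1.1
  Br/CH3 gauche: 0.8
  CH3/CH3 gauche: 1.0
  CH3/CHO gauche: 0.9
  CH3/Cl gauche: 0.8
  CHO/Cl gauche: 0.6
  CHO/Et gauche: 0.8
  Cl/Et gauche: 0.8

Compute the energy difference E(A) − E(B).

+4.3 kcal/mol

A (eclipsed): H(0°)/H(0°) eclipsed 1.1; CH3(120°)/Cl(120°) eclipsed 2.9; Et(240°)/CHO(240°) eclipsed 2.7 → 6.7 kcal/mol.
B (staggered): CH3(120°)/Cl(180°) gauche 0.8; Et(240°)/Cl(180°) gauche 0.8; Et(240°)/CHO(300°) gauche 0.8 → 2.4 kcal/mol.
E(A) − E(B) = 6.7 − 2.4 = +4.3 kcal/mol.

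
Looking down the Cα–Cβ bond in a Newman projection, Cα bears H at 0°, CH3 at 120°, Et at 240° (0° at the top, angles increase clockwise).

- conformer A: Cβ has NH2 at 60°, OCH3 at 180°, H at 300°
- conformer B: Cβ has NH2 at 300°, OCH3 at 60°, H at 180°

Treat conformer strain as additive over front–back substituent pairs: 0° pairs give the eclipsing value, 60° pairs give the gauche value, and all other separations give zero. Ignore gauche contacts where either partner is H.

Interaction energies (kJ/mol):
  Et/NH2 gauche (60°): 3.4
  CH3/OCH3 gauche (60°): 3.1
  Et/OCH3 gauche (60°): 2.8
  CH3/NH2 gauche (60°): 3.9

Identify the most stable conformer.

B

A (staggered): CH3–NH2 gauche, CH3–OCH3 gauche, Et–OCH3 gauche; 3.9 + 3.1 + 2.8 = 9.8 kJ/mol.
B (staggered): CH3–OCH3 gauche, Et–NH2 gauche; 3.1 + 3.4 = 6.5 kJ/mol.
B has the lowest total (6.5 kJ/mol).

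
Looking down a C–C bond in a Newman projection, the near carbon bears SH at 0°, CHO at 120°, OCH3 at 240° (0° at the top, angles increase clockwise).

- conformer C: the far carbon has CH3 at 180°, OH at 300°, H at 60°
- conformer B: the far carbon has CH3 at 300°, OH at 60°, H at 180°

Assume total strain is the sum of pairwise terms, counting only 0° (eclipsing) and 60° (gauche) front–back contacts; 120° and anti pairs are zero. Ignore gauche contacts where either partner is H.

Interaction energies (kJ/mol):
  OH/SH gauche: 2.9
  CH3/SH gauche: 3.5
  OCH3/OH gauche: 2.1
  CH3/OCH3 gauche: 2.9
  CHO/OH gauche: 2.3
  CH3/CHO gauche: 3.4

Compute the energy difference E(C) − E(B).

-0.3 kJ/mol

C (staggered): SH(0°)/OH(300°) gauche 2.9; CHO(120°)/CH3(180°) gauche 3.4; OCH3(240°)/CH3(180°) gauche 2.9; OCH3(240°)/OH(300°) gauche 2.1 → 11.3 kJ/mol.
B (staggered): SH(0°)/CH3(300°) gauche 3.5; SH(0°)/OH(60°) gauche 2.9; CHO(120°)/OH(60°) gauche 2.3; OCH3(240°)/CH3(300°) gauche 2.9 → 11.6 kJ/mol.
E(C) − E(B) = 11.3 − 11.6 = -0.3 kJ/mol.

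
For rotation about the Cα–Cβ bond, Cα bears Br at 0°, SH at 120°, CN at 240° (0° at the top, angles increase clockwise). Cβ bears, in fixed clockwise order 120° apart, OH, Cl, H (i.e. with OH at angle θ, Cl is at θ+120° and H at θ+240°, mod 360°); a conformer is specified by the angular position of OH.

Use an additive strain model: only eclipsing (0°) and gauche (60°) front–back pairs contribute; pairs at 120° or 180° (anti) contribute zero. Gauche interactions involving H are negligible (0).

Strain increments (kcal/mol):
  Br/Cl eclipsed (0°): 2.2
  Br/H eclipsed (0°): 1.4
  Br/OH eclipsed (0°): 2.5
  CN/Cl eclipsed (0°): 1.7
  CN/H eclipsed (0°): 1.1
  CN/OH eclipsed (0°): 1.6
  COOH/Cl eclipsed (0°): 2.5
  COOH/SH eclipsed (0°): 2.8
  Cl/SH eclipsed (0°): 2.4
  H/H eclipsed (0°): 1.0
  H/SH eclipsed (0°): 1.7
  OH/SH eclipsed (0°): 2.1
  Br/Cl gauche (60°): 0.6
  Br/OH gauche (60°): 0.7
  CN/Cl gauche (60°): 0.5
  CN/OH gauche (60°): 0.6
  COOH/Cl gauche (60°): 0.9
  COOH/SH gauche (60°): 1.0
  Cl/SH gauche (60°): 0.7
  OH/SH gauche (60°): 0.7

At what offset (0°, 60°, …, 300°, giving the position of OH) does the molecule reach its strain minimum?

180°

OH at 0° is eclipsed. Br at 0° is eclipsed with OH at 0° (2.5); SH at 120° is eclipsed with Cl at 120° (2.4); CN at 240° is eclipsed with H at 240° (1.1). Total 6.0 kcal/mol.
OH at 60° is staggered. Br at 0° is gauche with OH at 60° (0.7); SH at 120° is gauche with OH at 60° (0.7); SH at 120° is gauche with Cl at 180° (0.7); CN at 240° is gauche with Cl at 180° (0.5). Total 2.6 kcal/mol.
OH at 120° is eclipsed. Br at 0° is eclipsed with H at 0° (1.4); SH at 120° is eclipsed with OH at 120° (2.1); CN at 240° is eclipsed with Cl at 240° (1.7). Total 5.2 kcal/mol.
OH at 180° is staggered. Br at 0° is gauche with Cl at 300° (0.6); SH at 120° is gauche with OH at 180° (0.7); CN at 240° is gauche with OH at 180° (0.6); CN at 240° is gauche with Cl at 300° (0.5). Total 2.4 kcal/mol.
OH at 240° is eclipsed. Br at 0° is eclipsed with Cl at 0° (2.2); SH at 120° is eclipsed with H at 120° (1.7); CN at 240° is eclipsed with OH at 240° (1.6). Total 5.5 kcal/mol.
OH at 300° is staggered. Br at 0° is gauche with OH at 300° (0.7); Br at 0° is gauche with Cl at 60° (0.6); SH at 120° is gauche with Cl at 60° (0.7); CN at 240° is gauche with OH at 300° (0.6). Total 2.6 kcal/mol.
The minimum (2.4 kcal/mol) occurs with OH at 180°.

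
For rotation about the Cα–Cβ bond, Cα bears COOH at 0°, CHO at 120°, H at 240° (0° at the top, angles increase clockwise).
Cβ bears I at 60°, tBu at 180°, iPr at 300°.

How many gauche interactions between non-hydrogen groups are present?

4

Non-H gauche pairs: COOH(0°)/I(60°); COOH(0°)/iPr(300°); CHO(120°)/I(60°); CHO(120°)/tBu(180°) — 4 interactions.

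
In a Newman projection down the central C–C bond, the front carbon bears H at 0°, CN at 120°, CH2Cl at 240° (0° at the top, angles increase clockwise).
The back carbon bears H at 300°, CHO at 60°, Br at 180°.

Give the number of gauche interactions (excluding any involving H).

Non-H gauche pairs: CN(120°)/CHO(60°); CN(120°)/Br(180°); CH2Cl(240°)/Br(180°) — 3 interactions.

3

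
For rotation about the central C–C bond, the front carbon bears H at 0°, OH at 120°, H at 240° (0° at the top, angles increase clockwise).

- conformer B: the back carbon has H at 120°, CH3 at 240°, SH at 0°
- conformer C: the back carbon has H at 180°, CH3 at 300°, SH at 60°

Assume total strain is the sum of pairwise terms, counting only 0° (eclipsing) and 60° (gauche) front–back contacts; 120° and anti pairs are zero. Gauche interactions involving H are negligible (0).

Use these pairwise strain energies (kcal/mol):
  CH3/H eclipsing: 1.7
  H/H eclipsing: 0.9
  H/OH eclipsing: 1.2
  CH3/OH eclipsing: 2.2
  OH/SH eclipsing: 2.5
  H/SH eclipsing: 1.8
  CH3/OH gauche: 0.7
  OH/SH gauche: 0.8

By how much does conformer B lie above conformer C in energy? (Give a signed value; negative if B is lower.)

+3.9 kcal/mol

B (eclipsed): H(0°)/SH(0°) eclipsed 1.8; OH(120°)/H(120°) eclipsed 1.2; H(240°)/CH3(240°) eclipsed 1.7 → 4.7 kcal/mol.
C (staggered): OH(120°)/SH(60°) gauche 0.8 → 0.8 kcal/mol.
E(B) − E(C) = 4.7 − 0.8 = +3.9 kcal/mol.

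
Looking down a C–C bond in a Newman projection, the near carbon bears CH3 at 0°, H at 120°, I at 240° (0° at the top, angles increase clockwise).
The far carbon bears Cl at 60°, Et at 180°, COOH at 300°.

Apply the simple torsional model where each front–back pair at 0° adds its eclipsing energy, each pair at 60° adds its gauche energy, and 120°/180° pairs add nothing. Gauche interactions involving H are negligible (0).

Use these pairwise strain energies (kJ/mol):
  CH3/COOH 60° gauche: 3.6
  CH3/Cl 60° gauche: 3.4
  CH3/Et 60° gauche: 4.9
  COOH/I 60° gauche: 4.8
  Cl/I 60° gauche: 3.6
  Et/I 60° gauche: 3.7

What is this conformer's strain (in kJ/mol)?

15.5 kJ/mol

This conformer is staggered. CH3 at 0° is gauche with Cl at 60° (3.4); CH3 at 0° is gauche with COOH at 300° (3.6); I at 240° is gauche with Et at 180° (3.7); I at 240° is gauche with COOH at 300° (4.8). Total 15.5 kJ/mol.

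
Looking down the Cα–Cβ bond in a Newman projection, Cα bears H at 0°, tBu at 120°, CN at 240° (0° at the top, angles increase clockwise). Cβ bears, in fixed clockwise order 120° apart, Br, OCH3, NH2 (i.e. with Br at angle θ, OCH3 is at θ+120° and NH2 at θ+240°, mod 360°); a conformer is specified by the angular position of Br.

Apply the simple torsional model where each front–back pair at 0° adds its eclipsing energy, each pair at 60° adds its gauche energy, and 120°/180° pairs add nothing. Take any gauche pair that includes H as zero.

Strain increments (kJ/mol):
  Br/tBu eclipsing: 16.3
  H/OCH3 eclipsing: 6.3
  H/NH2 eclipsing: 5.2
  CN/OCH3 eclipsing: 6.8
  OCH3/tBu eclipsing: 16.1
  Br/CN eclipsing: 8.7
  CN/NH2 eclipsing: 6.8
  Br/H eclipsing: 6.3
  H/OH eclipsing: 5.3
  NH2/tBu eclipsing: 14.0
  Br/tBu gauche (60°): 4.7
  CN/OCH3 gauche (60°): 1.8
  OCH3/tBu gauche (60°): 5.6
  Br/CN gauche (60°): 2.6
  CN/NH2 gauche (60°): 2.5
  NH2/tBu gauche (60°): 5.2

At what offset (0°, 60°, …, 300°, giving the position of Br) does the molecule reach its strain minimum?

Br at 0° (eclipsed): H(0°)/Br(0°) eclipsed 6.3; tBu(120°)/OCH3(120°) eclipsed 16.1; CN(240°)/NH2(240°) eclipsed 6.8 → 29.2 kJ/mol.
Br at 60° (staggered): tBu(120°)/Br(60°) gauche 4.7; tBu(120°)/OCH3(180°) gauche 5.6; CN(240°)/OCH3(180°) gauche 1.8; CN(240°)/NH2(300°) gauche 2.5 → 14.6 kJ/mol.
Br at 120° (eclipsed): H(0°)/NH2(0°) eclipsed 5.2; tBu(120°)/Br(120°) eclipsed 16.3; CN(240°)/OCH3(240°) eclipsed 6.8 → 28.3 kJ/mol.
Br at 180° (staggered): tBu(120°)/Br(180°) gauche 4.7; tBu(120°)/NH2(60°) gauche 5.2; CN(240°)/Br(180°) gauche 2.6; CN(240°)/OCH3(300°) gauche 1.8 → 14.3 kJ/mol.
Br at 240° (eclipsed): H(0°)/OCH3(0°) eclipsed 6.3; tBu(120°)/NH2(120°) eclipsed 14.0; CN(240°)/Br(240°) eclipsed 8.7 → 29.0 kJ/mol.
Br at 300° (staggered): tBu(120°)/OCH3(60°) gauche 5.6; tBu(120°)/NH2(180°) gauche 5.2; CN(240°)/Br(300°) gauche 2.6; CN(240°)/NH2(180°) gauche 2.5 → 15.9 kJ/mol.
The minimum (14.3 kJ/mol) occurs with Br at 180°.

180°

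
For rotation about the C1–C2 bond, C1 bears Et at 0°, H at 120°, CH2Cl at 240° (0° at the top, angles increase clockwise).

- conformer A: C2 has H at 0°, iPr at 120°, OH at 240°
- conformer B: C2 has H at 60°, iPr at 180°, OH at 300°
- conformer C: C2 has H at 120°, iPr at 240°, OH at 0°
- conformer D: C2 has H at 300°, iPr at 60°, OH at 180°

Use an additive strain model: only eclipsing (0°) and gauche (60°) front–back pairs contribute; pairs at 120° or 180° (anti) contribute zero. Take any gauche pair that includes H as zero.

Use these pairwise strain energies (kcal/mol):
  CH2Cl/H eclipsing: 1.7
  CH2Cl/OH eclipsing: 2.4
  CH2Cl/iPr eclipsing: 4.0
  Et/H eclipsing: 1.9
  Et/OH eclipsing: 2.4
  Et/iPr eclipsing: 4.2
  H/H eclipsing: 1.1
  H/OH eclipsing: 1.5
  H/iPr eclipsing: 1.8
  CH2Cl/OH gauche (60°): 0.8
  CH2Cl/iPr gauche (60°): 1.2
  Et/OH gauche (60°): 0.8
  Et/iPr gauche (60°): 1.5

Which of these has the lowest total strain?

D

A (eclipsed): Et(0°)/H(0°) eclipsed 1.9; H(120°)/iPr(120°) eclipsed 1.8; CH2Cl(240°)/OH(240°) eclipsed 2.4 → 6.1 kcal/mol.
B (staggered): Et(0°)/OH(300°) gauche 0.8; CH2Cl(240°)/iPr(180°) gauche 1.2; CH2Cl(240°)/OH(300°) gauche 0.8 → 2.8 kcal/mol.
C (eclipsed): Et(0°)/OH(0°) eclipsed 2.4; H(120°)/H(120°) eclipsed 1.1; CH2Cl(240°)/iPr(240°) eclipsed 4.0 → 7.5 kcal/mol.
D (staggered): Et(0°)/iPr(60°) gauche 1.5; CH2Cl(240°)/OH(180°) gauche 0.8 → 2.3 kcal/mol.
D has the lowest total (2.3 kcal/mol).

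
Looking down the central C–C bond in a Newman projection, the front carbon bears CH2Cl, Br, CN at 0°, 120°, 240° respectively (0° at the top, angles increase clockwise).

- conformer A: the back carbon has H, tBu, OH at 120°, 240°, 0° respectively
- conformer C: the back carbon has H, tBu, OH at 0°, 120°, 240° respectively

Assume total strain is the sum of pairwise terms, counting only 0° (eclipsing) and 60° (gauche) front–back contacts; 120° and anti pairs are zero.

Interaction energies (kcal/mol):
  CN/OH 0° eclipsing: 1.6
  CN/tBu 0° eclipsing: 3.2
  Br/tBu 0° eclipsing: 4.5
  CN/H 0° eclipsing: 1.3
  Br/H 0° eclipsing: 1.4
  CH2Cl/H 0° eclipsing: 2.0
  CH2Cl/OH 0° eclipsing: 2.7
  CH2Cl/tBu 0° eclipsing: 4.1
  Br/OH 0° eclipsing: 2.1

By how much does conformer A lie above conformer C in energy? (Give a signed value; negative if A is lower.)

-0.8 kcal/mol

A (eclipsed): CH2Cl(0°)/OH(0°) eclipsed 2.7; Br(120°)/H(120°) eclipsed 1.4; CN(240°)/tBu(240°) eclipsed 3.2 → 7.3 kcal/mol.
C (eclipsed): CH2Cl(0°)/H(0°) eclipsed 2.0; Br(120°)/tBu(120°) eclipsed 4.5; CN(240°)/OH(240°) eclipsed 1.6 → 8.1 kcal/mol.
E(A) − E(C) = 7.3 − 8.1 = -0.8 kcal/mol.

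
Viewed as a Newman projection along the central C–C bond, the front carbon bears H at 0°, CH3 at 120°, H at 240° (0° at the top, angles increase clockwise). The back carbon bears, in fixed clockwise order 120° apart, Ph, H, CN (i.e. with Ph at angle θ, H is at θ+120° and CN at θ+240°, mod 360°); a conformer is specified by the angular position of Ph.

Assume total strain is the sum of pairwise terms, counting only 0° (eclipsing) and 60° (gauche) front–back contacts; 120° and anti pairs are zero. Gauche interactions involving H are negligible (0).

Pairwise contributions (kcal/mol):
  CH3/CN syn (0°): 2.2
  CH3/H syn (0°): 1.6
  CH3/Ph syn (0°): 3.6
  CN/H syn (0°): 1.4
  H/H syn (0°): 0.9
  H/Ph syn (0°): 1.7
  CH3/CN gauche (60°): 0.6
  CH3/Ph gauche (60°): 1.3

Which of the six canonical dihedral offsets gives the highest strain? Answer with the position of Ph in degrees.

120°

Ph at 0° (eclipsed): H–Ph eclipsed, CH3–H eclipsed, H–CN eclipsed; 1.7 + 1.6 + 1.4 = 4.7 kcal/mol.
Ph at 60° (staggered): CH3–Ph gauche; 1.3 = 1.3 kcal/mol.
Ph at 120° (eclipsed): H–CN eclipsed, CH3–Ph eclipsed, H–H eclipsed; 1.4 + 3.6 + 0.9 = 5.9 kcal/mol.
Ph at 180° (staggered): CH3–Ph gauche, CH3–CN gauche; 1.3 + 0.6 = 1.9 kcal/mol.
Ph at 240° (eclipsed): H–H eclipsed, CH3–CN eclipsed, H–Ph eclipsed; 0.9 + 2.2 + 1.7 = 4.8 kcal/mol.
Ph at 300° (staggered): CH3–CN gauche; 0.6 = 0.6 kcal/mol.
The maximum (5.9 kcal/mol) occurs with Ph at 120°.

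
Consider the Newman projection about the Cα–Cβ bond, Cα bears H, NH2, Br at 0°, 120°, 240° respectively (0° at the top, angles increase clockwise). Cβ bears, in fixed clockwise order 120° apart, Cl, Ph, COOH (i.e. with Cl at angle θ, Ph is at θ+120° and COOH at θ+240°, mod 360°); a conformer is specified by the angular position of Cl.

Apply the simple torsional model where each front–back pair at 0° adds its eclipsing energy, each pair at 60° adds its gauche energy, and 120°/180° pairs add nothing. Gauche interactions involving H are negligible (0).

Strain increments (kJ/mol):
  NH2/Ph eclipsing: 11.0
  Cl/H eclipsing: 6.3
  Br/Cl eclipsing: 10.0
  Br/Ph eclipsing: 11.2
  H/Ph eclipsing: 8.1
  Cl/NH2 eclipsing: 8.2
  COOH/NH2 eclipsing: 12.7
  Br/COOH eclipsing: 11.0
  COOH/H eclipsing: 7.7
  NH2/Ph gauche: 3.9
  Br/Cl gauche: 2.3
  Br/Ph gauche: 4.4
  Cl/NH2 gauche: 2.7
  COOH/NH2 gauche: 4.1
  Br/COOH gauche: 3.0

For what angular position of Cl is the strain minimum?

300°

Cl at 0° (eclipsed): H(0°)/Cl(0°) eclipsed 6.3; NH2(120°)/Ph(120°) eclipsed 11.0; Br(240°)/COOH(240°) eclipsed 11.0 → 28.3 kJ/mol.
Cl at 60° (staggered): NH2(120°)/Cl(60°) gauche 2.7; NH2(120°)/Ph(180°) gauche 3.9; Br(240°)/Ph(180°) gauche 4.4; Br(240°)/COOH(300°) gauche 3.0 → 14.0 kJ/mol.
Cl at 120° (eclipsed): H(0°)/COOH(0°) eclipsed 7.7; NH2(120°)/Cl(120°) eclipsed 8.2; Br(240°)/Ph(240°) eclipsed 11.2 → 27.1 kJ/mol.
Cl at 180° (staggered): NH2(120°)/Cl(180°) gauche 2.7; NH2(120°)/COOH(60°) gauche 4.1; Br(240°)/Cl(180°) gauche 2.3; Br(240°)/Ph(300°) gauche 4.4 → 13.5 kJ/mol.
Cl at 240° (eclipsed): H(0°)/Ph(0°) eclipsed 8.1; NH2(120°)/COOH(120°) eclipsed 12.7; Br(240°)/Cl(240°) eclipsed 10.0 → 30.8 kJ/mol.
Cl at 300° (staggered): NH2(120°)/Ph(60°) gauche 3.9; NH2(120°)/COOH(180°) gauche 4.1; Br(240°)/Cl(300°) gauche 2.3; Br(240°)/COOH(180°) gauche 3.0 → 13.3 kJ/mol.
The minimum (13.3 kJ/mol) occurs with Cl at 300°.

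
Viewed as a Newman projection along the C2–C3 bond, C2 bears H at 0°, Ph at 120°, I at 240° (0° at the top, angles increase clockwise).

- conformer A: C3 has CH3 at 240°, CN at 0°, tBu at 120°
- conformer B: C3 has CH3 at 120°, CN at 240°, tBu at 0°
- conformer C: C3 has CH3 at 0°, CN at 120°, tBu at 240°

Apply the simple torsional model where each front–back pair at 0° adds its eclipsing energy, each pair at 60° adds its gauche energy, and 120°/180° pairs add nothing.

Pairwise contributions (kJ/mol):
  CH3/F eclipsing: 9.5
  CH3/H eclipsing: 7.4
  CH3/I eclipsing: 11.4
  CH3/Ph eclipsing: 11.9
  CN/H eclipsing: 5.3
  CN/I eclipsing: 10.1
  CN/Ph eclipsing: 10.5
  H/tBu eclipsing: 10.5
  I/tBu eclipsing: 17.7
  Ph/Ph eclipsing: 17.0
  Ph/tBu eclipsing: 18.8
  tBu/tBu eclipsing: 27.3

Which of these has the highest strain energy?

A is eclipsed. H at 0° is eclipsed with CN at 0° (5.3); Ph at 120° is eclipsed with tBu at 120° (18.8); I at 240° is eclipsed with CH3 at 240° (11.4). Total 35.5 kJ/mol.
B is eclipsed. H at 0° is eclipsed with tBu at 0° (10.5); Ph at 120° is eclipsed with CH3 at 120° (11.9); I at 240° is eclipsed with CN at 240° (10.1). Total 32.5 kJ/mol.
C is eclipsed. H at 0° is eclipsed with CH3 at 0° (7.4); Ph at 120° is eclipsed with CN at 120° (10.5); I at 240° is eclipsed with tBu at 240° (17.7). Total 35.6 kJ/mol.
C has the highest total (35.6 kJ/mol).

C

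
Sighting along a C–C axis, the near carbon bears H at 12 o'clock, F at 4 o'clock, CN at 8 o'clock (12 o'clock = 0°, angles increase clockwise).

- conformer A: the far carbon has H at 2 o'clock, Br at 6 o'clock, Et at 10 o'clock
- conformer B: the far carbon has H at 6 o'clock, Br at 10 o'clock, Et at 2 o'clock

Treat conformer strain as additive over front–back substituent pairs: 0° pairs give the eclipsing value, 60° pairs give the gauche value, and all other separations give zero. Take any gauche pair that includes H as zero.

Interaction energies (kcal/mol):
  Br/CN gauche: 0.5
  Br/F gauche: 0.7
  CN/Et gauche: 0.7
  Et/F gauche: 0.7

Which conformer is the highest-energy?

A

A (staggered): F–Br gauche, CN–Br gauche, CN–Et gauche; 0.7 + 0.5 + 0.7 = 1.9 kcal/mol.
B (staggered): F–Et gauche, CN–Br gauche; 0.7 + 0.5 = 1.2 kcal/mol.
A has the highest total (1.9 kcal/mol).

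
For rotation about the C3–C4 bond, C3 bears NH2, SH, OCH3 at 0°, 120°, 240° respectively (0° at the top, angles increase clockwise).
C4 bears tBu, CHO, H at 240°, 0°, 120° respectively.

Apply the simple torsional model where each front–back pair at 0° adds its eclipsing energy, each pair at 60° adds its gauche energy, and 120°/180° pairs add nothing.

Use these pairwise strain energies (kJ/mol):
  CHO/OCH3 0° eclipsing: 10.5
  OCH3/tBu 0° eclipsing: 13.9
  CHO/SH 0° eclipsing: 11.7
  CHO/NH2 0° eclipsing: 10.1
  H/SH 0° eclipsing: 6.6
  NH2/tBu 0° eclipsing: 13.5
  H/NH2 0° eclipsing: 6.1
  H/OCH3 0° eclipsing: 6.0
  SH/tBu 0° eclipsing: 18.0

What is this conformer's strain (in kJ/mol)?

This conformer (eclipsed): NH2(0°)/CHO(0°) eclipsed 10.1; SH(120°)/H(120°) eclipsed 6.6; OCH3(240°)/tBu(240°) eclipsed 13.9 → 30.6 kJ/mol.

30.6 kJ/mol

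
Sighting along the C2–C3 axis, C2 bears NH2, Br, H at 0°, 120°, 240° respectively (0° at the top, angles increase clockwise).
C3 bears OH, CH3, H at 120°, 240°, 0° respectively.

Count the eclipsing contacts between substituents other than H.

Non-H eclipsing pairs: Br(120°)/OH(120°) — 1 interaction.

1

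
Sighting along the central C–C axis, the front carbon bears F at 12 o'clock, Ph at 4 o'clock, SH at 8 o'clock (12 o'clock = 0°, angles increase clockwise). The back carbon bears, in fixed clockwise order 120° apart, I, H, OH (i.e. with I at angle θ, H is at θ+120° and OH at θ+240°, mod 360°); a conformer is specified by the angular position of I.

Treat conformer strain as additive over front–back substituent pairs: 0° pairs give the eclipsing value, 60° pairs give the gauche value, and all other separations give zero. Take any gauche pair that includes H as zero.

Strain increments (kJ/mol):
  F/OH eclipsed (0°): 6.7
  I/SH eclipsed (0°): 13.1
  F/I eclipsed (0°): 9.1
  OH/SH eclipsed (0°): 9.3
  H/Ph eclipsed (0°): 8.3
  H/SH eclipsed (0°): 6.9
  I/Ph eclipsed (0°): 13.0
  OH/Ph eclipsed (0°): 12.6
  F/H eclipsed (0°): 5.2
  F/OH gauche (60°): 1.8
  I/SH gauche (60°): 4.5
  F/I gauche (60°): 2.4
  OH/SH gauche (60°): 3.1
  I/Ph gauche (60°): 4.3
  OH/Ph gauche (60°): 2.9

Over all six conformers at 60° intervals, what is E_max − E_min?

19.3 kJ/mol

I at 0° is eclipsed. F at 0° is eclipsed with I at 0° (9.1); Ph at 120° is eclipsed with H at 120° (8.3); SH at 240° is eclipsed with OH at 240° (9.3). Total 26.7 kJ/mol.
I at 60° is staggered. F at 0° is gauche with I at 60° (2.4); F at 0° is gauche with OH at 300° (1.8); Ph at 120° is gauche with I at 60° (4.3); SH at 240° is gauche with OH at 300° (3.1). Total 11.6 kJ/mol.
I at 120° is eclipsed. F at 0° is eclipsed with OH at 0° (6.7); Ph at 120° is eclipsed with I at 120° (13.0); SH at 240° is eclipsed with H at 240° (6.9). Total 26.6 kJ/mol.
I at 180° is staggered. F at 0° is gauche with OH at 60° (1.8); Ph at 120° is gauche with I at 180° (4.3); Ph at 120° is gauche with OH at 60° (2.9); SH at 240° is gauche with I at 180° (4.5). Total 13.5 kJ/mol.
I at 240° is eclipsed. F at 0° is eclipsed with H at 0° (5.2); Ph at 120° is eclipsed with OH at 120° (12.6); SH at 240° is eclipsed with I at 240° (13.1). Total 30.9 kJ/mol.
I at 300° is staggered. F at 0° is gauche with I at 300° (2.4); Ph at 120° is gauche with OH at 180° (2.9); SH at 240° is gauche with I at 300° (4.5); SH at 240° is gauche with OH at 180° (3.1). Total 12.9 kJ/mol.
Max at 240° (30.9 kJ/mol), min at 60° (11.6 kJ/mol); barrier = 19.3 kJ/mol.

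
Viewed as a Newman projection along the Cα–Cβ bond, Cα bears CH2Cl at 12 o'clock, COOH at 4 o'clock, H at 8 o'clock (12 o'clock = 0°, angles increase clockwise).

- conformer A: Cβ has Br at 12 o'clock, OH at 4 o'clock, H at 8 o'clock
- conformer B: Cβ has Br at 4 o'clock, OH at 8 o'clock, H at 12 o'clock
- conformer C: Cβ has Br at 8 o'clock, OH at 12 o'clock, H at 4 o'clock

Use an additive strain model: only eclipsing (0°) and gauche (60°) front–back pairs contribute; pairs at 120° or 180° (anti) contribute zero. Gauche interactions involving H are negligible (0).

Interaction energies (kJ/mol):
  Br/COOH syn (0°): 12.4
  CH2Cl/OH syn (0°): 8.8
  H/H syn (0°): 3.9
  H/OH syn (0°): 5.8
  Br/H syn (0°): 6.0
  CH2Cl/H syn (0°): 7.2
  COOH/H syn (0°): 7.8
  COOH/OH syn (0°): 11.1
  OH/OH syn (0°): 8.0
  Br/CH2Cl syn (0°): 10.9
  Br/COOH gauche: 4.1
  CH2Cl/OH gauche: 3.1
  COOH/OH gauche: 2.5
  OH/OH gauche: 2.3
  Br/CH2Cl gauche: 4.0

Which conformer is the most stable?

C

A is eclipsed. CH2Cl at 0° is eclipsed with Br at 0° (10.9); COOH at 120° is eclipsed with OH at 120° (11.1); H at 240° is eclipsed with H at 240° (3.9). Total 25.9 kJ/mol.
B is eclipsed. CH2Cl at 0° is eclipsed with H at 0° (7.2); COOH at 120° is eclipsed with Br at 120° (12.4); H at 240° is eclipsed with OH at 240° (5.8). Total 25.4 kJ/mol.
C is eclipsed. CH2Cl at 0° is eclipsed with OH at 0° (8.8); COOH at 120° is eclipsed with H at 120° (7.8); H at 240° is eclipsed with Br at 240° (6.0). Total 22.6 kJ/mol.
C has the lowest total (22.6 kJ/mol).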